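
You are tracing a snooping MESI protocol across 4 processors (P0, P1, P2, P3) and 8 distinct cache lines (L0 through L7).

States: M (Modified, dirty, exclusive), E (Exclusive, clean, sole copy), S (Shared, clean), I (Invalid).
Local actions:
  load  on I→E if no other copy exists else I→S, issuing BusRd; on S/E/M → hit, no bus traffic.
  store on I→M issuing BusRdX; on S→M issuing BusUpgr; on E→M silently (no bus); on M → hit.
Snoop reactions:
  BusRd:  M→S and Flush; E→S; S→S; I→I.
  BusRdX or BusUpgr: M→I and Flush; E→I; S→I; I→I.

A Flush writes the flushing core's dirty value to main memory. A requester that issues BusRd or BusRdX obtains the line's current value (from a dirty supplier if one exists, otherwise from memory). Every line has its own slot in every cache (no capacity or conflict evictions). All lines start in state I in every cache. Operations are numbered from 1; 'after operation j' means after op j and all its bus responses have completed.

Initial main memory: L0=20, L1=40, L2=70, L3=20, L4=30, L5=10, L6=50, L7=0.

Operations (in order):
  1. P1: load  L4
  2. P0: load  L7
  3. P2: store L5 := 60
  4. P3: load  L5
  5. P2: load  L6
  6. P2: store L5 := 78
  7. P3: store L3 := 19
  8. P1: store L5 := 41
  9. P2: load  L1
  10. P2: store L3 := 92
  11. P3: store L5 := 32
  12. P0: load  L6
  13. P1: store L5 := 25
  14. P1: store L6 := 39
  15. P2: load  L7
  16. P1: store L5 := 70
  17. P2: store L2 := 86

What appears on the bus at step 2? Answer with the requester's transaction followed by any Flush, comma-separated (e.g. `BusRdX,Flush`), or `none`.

bus = BusRd

[1] P1: load  L4 | P0:I, P1:E(30), P2:I, P3:I | bus: BusRd
[2] P0: load  L7 | P0:E(0), P1:I, P2:I, P3:I | bus: BusRd
[3] P2: store L5 := 60 | P0:I, P1:I, P2:M(60), P3:I | bus: BusRdX
[4] P3: load  L5 | P0:I, P1:I, P2:S(60), P3:S(60) | bus: BusRd,Flush
[5] P2: load  L6 | P0:I, P1:I, P2:E(50), P3:I | bus: BusRd
[6] P2: store L5 := 78 | P0:I, P1:I, P2:M(78), P3:I | bus: BusUpgr
[7] P3: store L3 := 19 | P0:I, P1:I, P2:I, P3:M(19) | bus: BusRdX
[8] P1: store L5 := 41 | P0:I, P1:M(41), P2:I, P3:I | bus: BusRdX,Flush
[9] P2: load  L1 | P0:I, P1:I, P2:E(40), P3:I | bus: BusRd
[10] P2: store L3 := 92 | P0:I, P1:I, P2:M(92), P3:I | bus: BusRdX,Flush
[11] P3: store L5 := 32 | P0:I, P1:I, P2:I, P3:M(32) | bus: BusRdX,Flush
[12] P0: load  L6 | P0:S(50), P1:I, P2:S(50), P3:I | bus: BusRd
[13] P1: store L5 := 25 | P0:I, P1:M(25), P2:I, P3:I | bus: BusRdX,Flush
[14] P1: store L6 := 39 | P0:I, P1:M(39), P2:I, P3:I | bus: BusRdX
[15] P2: load  L7 | P0:S(0), P1:I, P2:S(0), P3:I | bus: BusRd
[16] P1: store L5 := 70 | P0:I, P1:M(70), P2:I, P3:I | bus: none
[17] P2: store L2 := 86 | P0:I, P1:I, P2:M(86), P3:I | bus: BusRdX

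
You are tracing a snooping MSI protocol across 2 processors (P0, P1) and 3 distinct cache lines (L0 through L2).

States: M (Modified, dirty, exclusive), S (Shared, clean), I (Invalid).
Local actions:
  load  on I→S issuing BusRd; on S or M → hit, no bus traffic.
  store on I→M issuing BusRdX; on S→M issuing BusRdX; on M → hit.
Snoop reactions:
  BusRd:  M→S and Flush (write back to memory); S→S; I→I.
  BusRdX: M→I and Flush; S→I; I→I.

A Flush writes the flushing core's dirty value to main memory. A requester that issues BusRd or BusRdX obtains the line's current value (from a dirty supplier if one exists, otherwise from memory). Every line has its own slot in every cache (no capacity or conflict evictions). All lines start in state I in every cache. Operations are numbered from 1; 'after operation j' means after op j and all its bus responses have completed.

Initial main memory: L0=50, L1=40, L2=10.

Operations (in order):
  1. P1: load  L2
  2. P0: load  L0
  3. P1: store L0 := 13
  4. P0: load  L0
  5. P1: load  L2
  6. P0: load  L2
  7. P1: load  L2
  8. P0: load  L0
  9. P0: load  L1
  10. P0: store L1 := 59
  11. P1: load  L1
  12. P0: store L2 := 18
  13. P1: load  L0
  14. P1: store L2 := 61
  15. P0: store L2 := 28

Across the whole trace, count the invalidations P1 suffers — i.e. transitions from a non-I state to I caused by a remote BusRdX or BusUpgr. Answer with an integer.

invalidations = 2

step 1: P1: load  L2  ⟶  IS  (L2)  txn=BusRd  M[L2]=10
step 2: P0: load  L0  ⟶  SI  (L0)  txn=BusRd  M[L0]=50
step 3: P1: store L0 := 13  ⟶  IM  (L0)  txn=BusRdX  M[L0]=50
step 4: P0: load  L0  ⟶  SS  (L0)  txn=BusRd+Flush  M[L0]=13
step 5: P1: load  L2  ⟶  IS  (L2)  txn=∅  M[L2]=10
step 6: P0: load  L2  ⟶  SS  (L2)  txn=BusRd  M[L2]=10
step 7: P1: load  L2  ⟶  SS  (L2)  txn=∅  M[L2]=10
step 8: P0: load  L0  ⟶  SS  (L0)  txn=∅  M[L0]=13
step 9: P0: load  L1  ⟶  SI  (L1)  txn=BusRd  M[L1]=40
step 10: P0: store L1 := 59  ⟶  MI  (L1)  txn=BusRdX  M[L1]=40
step 11: P1: load  L1  ⟶  SS  (L1)  txn=BusRd+Flush  M[L1]=59
step 12: P0: store L2 := 18  ⟶  MI  (L2)  txn=BusRdX  M[L2]=10
step 13: P1: load  L0  ⟶  SS  (L0)  txn=∅  M[L0]=13
step 14: P1: store L2 := 61  ⟶  IM  (L2)  txn=BusRdX+Flush  M[L2]=18
step 15: P0: store L2 := 28  ⟶  MI  (L2)  txn=BusRdX+Flush  M[L2]=61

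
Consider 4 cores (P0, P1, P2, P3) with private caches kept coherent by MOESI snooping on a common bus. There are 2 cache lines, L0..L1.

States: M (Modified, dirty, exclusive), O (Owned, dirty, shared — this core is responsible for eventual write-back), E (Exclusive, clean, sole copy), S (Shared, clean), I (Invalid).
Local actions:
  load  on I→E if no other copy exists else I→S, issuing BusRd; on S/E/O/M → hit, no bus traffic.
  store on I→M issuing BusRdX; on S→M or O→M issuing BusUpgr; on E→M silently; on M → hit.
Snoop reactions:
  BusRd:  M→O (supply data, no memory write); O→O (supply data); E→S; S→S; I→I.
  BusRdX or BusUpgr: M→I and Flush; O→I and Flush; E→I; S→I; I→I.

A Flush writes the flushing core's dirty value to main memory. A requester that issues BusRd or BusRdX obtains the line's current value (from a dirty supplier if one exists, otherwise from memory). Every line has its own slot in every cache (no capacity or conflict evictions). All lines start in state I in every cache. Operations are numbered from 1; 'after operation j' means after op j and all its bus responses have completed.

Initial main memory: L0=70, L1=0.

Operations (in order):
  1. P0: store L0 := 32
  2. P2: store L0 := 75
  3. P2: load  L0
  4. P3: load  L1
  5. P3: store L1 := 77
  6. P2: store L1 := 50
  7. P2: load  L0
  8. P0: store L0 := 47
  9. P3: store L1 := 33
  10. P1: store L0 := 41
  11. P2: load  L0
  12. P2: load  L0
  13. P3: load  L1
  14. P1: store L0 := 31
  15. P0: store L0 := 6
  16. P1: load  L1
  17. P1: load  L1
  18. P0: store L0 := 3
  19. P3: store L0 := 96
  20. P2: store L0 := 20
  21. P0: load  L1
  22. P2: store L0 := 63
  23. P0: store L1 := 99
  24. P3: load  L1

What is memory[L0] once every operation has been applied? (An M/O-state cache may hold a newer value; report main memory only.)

memory[L0] = 96

step 1: P0: store L0 := 32  ⟶  MIII  (L0)  txn=BusRdX  M[L0]=70
step 2: P2: store L0 := 75  ⟶  IIMI  (L0)  txn=BusRdX+Flush  M[L0]=32
step 3: P2: load  L0  ⟶  IIMI  (L0)  txn=∅  M[L0]=32
step 4: P3: load  L1  ⟶  IIIE  (L1)  txn=BusRd  M[L1]=0
step 5: P3: store L1 := 77  ⟶  IIIM  (L1)  txn=∅  M[L1]=0
step 6: P2: store L1 := 50  ⟶  IIMI  (L1)  txn=BusRdX+Flush  M[L1]=77
step 7: P2: load  L0  ⟶  IIMI  (L0)  txn=∅  M[L0]=32
step 8: P0: store L0 := 47  ⟶  MIII  (L0)  txn=BusRdX+Flush  M[L0]=75
step 9: P3: store L1 := 33  ⟶  IIIM  (L1)  txn=BusRdX+Flush  M[L1]=50
step 10: P1: store L0 := 41  ⟶  IMII  (L0)  txn=BusRdX+Flush  M[L0]=47
step 11: P2: load  L0  ⟶  IOSI  (L0)  txn=BusRd  M[L0]=47
step 12: P2: load  L0  ⟶  IOSI  (L0)  txn=∅  M[L0]=47
step 13: P3: load  L1  ⟶  IIIM  (L1)  txn=∅  M[L1]=50
step 14: P1: store L0 := 31  ⟶  IMII  (L0)  txn=BusUpgr  M[L0]=47
step 15: P0: store L0 := 6  ⟶  MIII  (L0)  txn=BusRdX+Flush  M[L0]=31
step 16: P1: load  L1  ⟶  ISIO  (L1)  txn=BusRd  M[L1]=50
step 17: P1: load  L1  ⟶  ISIO  (L1)  txn=∅  M[L1]=50
step 18: P0: store L0 := 3  ⟶  MIII  (L0)  txn=∅  M[L0]=31
step 19: P3: store L0 := 96  ⟶  IIIM  (L0)  txn=BusRdX+Flush  M[L0]=3
step 20: P2: store L0 := 20  ⟶  IIMI  (L0)  txn=BusRdX+Flush  M[L0]=96
step 21: P0: load  L1  ⟶  SSIO  (L1)  txn=BusRd  M[L1]=50
step 22: P2: store L0 := 63  ⟶  IIMI  (L0)  txn=∅  M[L0]=96
step 23: P0: store L1 := 99  ⟶  MIII  (L1)  txn=BusUpgr+Flush  M[L1]=33
step 24: P3: load  L1  ⟶  OIIS  (L1)  txn=BusRd  M[L1]=33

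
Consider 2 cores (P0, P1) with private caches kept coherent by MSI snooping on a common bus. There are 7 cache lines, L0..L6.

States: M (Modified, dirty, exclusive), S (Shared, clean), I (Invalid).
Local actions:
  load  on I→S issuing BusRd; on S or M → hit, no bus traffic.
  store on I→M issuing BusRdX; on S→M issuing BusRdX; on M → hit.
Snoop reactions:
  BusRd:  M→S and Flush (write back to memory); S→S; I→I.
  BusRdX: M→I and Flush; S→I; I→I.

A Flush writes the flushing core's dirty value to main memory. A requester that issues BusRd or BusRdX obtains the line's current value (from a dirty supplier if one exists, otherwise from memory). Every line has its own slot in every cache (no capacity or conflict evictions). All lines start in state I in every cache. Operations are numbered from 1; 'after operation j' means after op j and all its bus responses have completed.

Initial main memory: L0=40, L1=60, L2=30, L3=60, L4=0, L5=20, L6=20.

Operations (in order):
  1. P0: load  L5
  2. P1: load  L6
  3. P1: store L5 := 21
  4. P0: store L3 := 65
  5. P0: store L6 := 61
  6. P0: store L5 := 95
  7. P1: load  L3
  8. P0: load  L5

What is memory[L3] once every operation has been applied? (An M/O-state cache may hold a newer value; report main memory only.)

[1] P0: load  L5 | P0:S(20), P1:I | bus: BusRd
[2] P1: load  L6 | P0:I, P1:S(20) | bus: BusRd
[3] P1: store L5 := 21 | P0:I, P1:M(21) | bus: BusRdX
[4] P0: store L3 := 65 | P0:M(65), P1:I | bus: BusRdX
[5] P0: store L6 := 61 | P0:M(61), P1:I | bus: BusRdX
[6] P0: store L5 := 95 | P0:M(95), P1:I | bus: BusRdX,Flush
[7] P1: load  L3 | P0:S(65), P1:S(65) | bus: BusRd,Flush
[8] P0: load  L5 | P0:M(95), P1:I | bus: none

memory[L3] = 65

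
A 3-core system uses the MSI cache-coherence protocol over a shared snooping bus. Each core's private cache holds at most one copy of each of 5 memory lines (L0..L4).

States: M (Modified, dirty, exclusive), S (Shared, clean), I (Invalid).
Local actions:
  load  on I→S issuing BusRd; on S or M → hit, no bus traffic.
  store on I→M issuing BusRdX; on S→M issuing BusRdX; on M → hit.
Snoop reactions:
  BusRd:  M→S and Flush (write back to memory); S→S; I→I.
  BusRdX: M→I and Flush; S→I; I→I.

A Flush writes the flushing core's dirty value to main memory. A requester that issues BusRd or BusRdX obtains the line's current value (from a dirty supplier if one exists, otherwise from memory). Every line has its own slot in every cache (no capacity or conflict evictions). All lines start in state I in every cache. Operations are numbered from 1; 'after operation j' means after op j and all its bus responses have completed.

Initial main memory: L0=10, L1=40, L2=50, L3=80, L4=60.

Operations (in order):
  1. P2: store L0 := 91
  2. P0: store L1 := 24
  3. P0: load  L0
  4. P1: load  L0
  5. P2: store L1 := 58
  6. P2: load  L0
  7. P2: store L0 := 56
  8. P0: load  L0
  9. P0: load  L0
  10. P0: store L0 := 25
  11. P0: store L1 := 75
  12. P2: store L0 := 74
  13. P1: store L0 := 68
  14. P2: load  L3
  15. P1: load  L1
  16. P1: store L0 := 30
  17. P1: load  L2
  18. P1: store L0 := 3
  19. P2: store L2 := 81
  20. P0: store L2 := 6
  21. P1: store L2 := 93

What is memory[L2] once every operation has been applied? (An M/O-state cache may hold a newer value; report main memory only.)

[1] P2: store L0 := 91 | P0:I, P1:I, P2:M(91) | bus: BusRdX
[2] P0: store L1 := 24 | P0:M(24), P1:I, P2:I | bus: BusRdX
[3] P0: load  L0 | P0:S(91), P1:I, P2:S(91) | bus: BusRd,Flush
[4] P1: load  L0 | P0:S(91), P1:S(91), P2:S(91) | bus: BusRd
[5] P2: store L1 := 58 | P0:I, P1:I, P2:M(58) | bus: BusRdX,Flush
[6] P2: load  L0 | P0:S(91), P1:S(91), P2:S(91) | bus: none
[7] P2: store L0 := 56 | P0:I, P1:I, P2:M(56) | bus: BusRdX
[8] P0: load  L0 | P0:S(56), P1:I, P2:S(56) | bus: BusRd,Flush
[9] P0: load  L0 | P0:S(56), P1:I, P2:S(56) | bus: none
[10] P0: store L0 := 25 | P0:M(25), P1:I, P2:I | bus: BusRdX
[11] P0: store L1 := 75 | P0:M(75), P1:I, P2:I | bus: BusRdX,Flush
[12] P2: store L0 := 74 | P0:I, P1:I, P2:M(74) | bus: BusRdX,Flush
[13] P1: store L0 := 68 | P0:I, P1:M(68), P2:I | bus: BusRdX,Flush
[14] P2: load  L3 | P0:I, P1:I, P2:S(80) | bus: BusRd
[15] P1: load  L1 | P0:S(75), P1:S(75), P2:I | bus: BusRd,Flush
[16] P1: store L0 := 30 | P0:I, P1:M(30), P2:I | bus: none
[17] P1: load  L2 | P0:I, P1:S(50), P2:I | bus: BusRd
[18] P1: store L0 := 3 | P0:I, P1:M(3), P2:I | bus: none
[19] P2: store L2 := 81 | P0:I, P1:I, P2:M(81) | bus: BusRdX
[20] P0: store L2 := 6 | P0:M(6), P1:I, P2:I | bus: BusRdX,Flush
[21] P1: store L2 := 93 | P0:I, P1:M(93), P2:I | bus: BusRdX,Flush

memory[L2] = 6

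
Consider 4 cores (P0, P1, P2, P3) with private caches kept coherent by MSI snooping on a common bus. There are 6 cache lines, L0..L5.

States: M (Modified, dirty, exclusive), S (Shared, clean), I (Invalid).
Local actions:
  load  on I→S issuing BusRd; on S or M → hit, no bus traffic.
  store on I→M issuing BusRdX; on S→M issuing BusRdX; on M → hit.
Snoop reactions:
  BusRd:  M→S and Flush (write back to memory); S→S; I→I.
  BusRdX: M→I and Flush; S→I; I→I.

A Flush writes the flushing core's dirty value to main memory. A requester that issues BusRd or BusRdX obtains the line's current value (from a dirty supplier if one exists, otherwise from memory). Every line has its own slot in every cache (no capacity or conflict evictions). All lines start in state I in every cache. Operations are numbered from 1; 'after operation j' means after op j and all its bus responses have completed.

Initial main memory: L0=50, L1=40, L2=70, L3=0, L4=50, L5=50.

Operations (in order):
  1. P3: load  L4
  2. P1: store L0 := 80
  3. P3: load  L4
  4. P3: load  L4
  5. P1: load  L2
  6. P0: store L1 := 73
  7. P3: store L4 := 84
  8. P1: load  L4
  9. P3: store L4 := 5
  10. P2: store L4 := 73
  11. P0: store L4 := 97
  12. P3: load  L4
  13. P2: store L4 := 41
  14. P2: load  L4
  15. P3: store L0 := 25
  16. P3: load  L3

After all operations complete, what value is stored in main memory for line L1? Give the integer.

1. P3: load  L4  bus=[BusRd]  L4: P0=I P1=I P2=I P3=S  mem[L4]=50
2. P1: store L0 := 80  bus=[BusRdX]  L0: P0=I P1=M P2=I P3=I  mem[L0]=50
3. P3: load  L4  bus=[-]  L4: P0=I P1=I P2=I P3=S  mem[L4]=50
4. P3: load  L4  bus=[-]  L4: P0=I P1=I P2=I P3=S  mem[L4]=50
5. P1: load  L2  bus=[BusRd]  L2: P0=I P1=S P2=I P3=I  mem[L2]=70
6. P0: store L1 := 73  bus=[BusRdX]  L1: P0=M P1=I P2=I P3=I  mem[L1]=40
7. P3: store L4 := 84  bus=[BusRdX]  L4: P0=I P1=I P2=I P3=M  mem[L4]=50
8. P1: load  L4  bus=[BusRd,Flush]  L4: P0=I P1=S P2=I P3=S  mem[L4]=84
9. P3: store L4 := 5  bus=[BusRdX]  L4: P0=I P1=I P2=I P3=M  mem[L4]=84
10. P2: store L4 := 73  bus=[BusRdX,Flush]  L4: P0=I P1=I P2=M P3=I  mem[L4]=5
11. P0: store L4 := 97  bus=[BusRdX,Flush]  L4: P0=M P1=I P2=I P3=I  mem[L4]=73
12. P3: load  L4  bus=[BusRd,Flush]  L4: P0=S P1=I P2=I P3=S  mem[L4]=97
13. P2: store L4 := 41  bus=[BusRdX]  L4: P0=I P1=I P2=M P3=I  mem[L4]=97
14. P2: load  L4  bus=[-]  L4: P0=I P1=I P2=M P3=I  mem[L4]=97
15. P3: store L0 := 25  bus=[BusRdX,Flush]  L0: P0=I P1=I P2=I P3=M  mem[L0]=80
16. P3: load  L3  bus=[BusRd]  L3: P0=I P1=I P2=I P3=S  mem[L3]=0

memory[L1] = 40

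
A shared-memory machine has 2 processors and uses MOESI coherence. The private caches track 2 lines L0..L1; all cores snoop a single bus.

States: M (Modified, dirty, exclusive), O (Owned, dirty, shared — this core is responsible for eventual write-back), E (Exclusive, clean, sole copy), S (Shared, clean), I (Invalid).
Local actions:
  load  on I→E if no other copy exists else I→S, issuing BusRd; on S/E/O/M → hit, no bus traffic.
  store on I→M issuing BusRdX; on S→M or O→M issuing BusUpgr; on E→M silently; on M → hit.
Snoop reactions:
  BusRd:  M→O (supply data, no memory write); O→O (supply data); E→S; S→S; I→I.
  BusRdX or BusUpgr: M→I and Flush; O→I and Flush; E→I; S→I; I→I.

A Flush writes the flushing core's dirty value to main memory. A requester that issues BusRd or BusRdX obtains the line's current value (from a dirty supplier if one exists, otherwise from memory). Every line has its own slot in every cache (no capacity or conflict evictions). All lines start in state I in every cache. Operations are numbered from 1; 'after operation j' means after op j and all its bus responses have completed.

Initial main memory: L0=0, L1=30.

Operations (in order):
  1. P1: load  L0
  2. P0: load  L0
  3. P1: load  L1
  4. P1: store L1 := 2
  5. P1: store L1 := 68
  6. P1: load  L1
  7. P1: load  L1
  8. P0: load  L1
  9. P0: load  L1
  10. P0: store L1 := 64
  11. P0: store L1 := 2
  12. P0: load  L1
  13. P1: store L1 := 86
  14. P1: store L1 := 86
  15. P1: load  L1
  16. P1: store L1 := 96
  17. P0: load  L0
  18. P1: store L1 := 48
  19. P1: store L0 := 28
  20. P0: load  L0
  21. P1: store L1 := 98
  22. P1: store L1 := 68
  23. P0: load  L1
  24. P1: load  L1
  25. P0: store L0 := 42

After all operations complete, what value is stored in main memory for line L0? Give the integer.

1. P1: load  L0  bus=[BusRd]  L0: P0=I P1=E  mem[L0]=0
2. P0: load  L0  bus=[BusRd]  L0: P0=S P1=S  mem[L0]=0
3. P1: load  L1  bus=[BusRd]  L1: P0=I P1=E  mem[L1]=30
4. P1: store L1 := 2  bus=[-]  L1: P0=I P1=M  mem[L1]=30
5. P1: store L1 := 68  bus=[-]  L1: P0=I P1=M  mem[L1]=30
6. P1: load  L1  bus=[-]  L1: P0=I P1=M  mem[L1]=30
7. P1: load  L1  bus=[-]  L1: P0=I P1=M  mem[L1]=30
8. P0: load  L1  bus=[BusRd]  L1: P0=S P1=O  mem[L1]=30
9. P0: load  L1  bus=[-]  L1: P0=S P1=O  mem[L1]=30
10. P0: store L1 := 64  bus=[BusUpgr,Flush]  L1: P0=M P1=I  mem[L1]=68
11. P0: store L1 := 2  bus=[-]  L1: P0=M P1=I  mem[L1]=68
12. P0: load  L1  bus=[-]  L1: P0=M P1=I  mem[L1]=68
13. P1: store L1 := 86  bus=[BusRdX,Flush]  L1: P0=I P1=M  mem[L1]=2
14. P1: store L1 := 86  bus=[-]  L1: P0=I P1=M  mem[L1]=2
15. P1: load  L1  bus=[-]  L1: P0=I P1=M  mem[L1]=2
16. P1: store L1 := 96  bus=[-]  L1: P0=I P1=M  mem[L1]=2
17. P0: load  L0  bus=[-]  L0: P0=S P1=S  mem[L0]=0
18. P1: store L1 := 48  bus=[-]  L1: P0=I P1=M  mem[L1]=2
19. P1: store L0 := 28  bus=[BusUpgr]  L0: P0=I P1=M  mem[L0]=0
20. P0: load  L0  bus=[BusRd]  L0: P0=S P1=O  mem[L0]=0
21. P1: store L1 := 98  bus=[-]  L1: P0=I P1=M  mem[L1]=2
22. P1: store L1 := 68  bus=[-]  L1: P0=I P1=M  mem[L1]=2
23. P0: load  L1  bus=[BusRd]  L1: P0=S P1=O  mem[L1]=2
24. P1: load  L1  bus=[-]  L1: P0=S P1=O  mem[L1]=2
25. P0: store L0 := 42  bus=[BusUpgr,Flush]  L0: P0=M P1=I  mem[L0]=28

memory[L0] = 28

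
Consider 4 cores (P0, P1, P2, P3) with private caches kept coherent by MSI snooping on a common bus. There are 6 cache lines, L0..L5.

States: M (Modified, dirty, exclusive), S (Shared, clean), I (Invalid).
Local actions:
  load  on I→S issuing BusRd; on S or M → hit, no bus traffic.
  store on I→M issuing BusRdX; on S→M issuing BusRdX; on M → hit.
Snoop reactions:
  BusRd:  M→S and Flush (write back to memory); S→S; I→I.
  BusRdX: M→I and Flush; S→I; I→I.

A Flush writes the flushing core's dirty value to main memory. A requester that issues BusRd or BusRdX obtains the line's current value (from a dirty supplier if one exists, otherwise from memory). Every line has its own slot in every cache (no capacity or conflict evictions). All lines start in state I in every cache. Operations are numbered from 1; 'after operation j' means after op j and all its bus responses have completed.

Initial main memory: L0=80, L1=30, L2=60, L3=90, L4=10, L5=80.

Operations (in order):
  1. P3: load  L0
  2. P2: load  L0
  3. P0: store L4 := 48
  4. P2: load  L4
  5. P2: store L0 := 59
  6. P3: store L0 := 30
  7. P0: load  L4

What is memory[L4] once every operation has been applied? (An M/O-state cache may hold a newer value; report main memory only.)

[1] P3: load  L0 | P0:I, P1:I, P2:I, P3:S(80) | bus: BusRd
[2] P2: load  L0 | P0:I, P1:I, P2:S(80), P3:S(80) | bus: BusRd
[3] P0: store L4 := 48 | P0:M(48), P1:I, P2:I, P3:I | bus: BusRdX
[4] P2: load  L4 | P0:S(48), P1:I, P2:S(48), P3:I | bus: BusRd,Flush
[5] P2: store L0 := 59 | P0:I, P1:I, P2:M(59), P3:I | bus: BusRdX
[6] P3: store L0 := 30 | P0:I, P1:I, P2:I, P3:M(30) | bus: BusRdX,Flush
[7] P0: load  L4 | P0:S(48), P1:I, P2:S(48), P3:I | bus: none

memory[L4] = 48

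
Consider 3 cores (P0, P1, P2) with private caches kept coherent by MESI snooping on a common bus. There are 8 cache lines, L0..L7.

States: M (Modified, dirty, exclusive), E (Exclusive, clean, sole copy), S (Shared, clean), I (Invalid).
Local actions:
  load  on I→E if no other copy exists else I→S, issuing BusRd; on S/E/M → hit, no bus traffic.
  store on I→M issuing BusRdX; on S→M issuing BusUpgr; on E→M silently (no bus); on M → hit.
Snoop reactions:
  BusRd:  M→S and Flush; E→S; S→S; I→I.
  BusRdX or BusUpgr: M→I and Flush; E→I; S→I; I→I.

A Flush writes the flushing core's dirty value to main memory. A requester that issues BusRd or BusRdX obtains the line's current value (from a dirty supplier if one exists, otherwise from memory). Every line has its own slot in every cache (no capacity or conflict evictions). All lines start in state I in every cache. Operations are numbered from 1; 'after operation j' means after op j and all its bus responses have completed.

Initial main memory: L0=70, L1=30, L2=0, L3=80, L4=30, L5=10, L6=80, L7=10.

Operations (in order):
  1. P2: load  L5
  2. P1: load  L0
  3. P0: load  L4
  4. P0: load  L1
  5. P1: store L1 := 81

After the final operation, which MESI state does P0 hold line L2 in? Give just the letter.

state = I

step 1: P2: load  L5  ⟶  IIE  (L5)  txn=BusRd  M[L5]=10
step 2: P1: load  L0  ⟶  IEI  (L0)  txn=BusRd  M[L0]=70
step 3: P0: load  L4  ⟶  EII  (L4)  txn=BusRd  M[L4]=30
step 4: P0: load  L1  ⟶  EII  (L1)  txn=BusRd  M[L1]=30
step 5: P1: store L1 := 81  ⟶  IMI  (L1)  txn=BusRdX  M[L1]=30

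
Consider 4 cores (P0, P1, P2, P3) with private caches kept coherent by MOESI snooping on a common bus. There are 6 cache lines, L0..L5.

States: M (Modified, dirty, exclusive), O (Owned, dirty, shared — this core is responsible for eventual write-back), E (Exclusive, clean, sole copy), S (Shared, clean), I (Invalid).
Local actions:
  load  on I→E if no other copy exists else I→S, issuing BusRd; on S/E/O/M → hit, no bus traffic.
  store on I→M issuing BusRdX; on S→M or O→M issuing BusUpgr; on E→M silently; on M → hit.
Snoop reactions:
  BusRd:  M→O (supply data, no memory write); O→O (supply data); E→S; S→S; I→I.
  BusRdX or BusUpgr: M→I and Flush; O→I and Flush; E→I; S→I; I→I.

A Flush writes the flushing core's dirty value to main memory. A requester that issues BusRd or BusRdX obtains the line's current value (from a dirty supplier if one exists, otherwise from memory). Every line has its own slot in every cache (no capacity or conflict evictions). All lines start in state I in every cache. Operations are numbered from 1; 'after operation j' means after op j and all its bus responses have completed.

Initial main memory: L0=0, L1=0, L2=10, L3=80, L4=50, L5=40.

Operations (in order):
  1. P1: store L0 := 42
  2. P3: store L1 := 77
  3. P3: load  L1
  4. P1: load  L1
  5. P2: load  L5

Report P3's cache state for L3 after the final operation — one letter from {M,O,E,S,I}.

1. P1: store L0 := 42  bus=[BusRdX]  L0: P0=I P1=M P2=I P3=I  mem[L0]=0
2. P3: store L1 := 77  bus=[BusRdX]  L1: P0=I P1=I P2=I P3=M  mem[L1]=0
3. P3: load  L1  bus=[-]  L1: P0=I P1=I P2=I P3=M  mem[L1]=0
4. P1: load  L1  bus=[BusRd]  L1: P0=I P1=S P2=I P3=O  mem[L1]=0
5. P2: load  L5  bus=[BusRd]  L5: P0=I P1=I P2=E P3=I  mem[L5]=40

state = I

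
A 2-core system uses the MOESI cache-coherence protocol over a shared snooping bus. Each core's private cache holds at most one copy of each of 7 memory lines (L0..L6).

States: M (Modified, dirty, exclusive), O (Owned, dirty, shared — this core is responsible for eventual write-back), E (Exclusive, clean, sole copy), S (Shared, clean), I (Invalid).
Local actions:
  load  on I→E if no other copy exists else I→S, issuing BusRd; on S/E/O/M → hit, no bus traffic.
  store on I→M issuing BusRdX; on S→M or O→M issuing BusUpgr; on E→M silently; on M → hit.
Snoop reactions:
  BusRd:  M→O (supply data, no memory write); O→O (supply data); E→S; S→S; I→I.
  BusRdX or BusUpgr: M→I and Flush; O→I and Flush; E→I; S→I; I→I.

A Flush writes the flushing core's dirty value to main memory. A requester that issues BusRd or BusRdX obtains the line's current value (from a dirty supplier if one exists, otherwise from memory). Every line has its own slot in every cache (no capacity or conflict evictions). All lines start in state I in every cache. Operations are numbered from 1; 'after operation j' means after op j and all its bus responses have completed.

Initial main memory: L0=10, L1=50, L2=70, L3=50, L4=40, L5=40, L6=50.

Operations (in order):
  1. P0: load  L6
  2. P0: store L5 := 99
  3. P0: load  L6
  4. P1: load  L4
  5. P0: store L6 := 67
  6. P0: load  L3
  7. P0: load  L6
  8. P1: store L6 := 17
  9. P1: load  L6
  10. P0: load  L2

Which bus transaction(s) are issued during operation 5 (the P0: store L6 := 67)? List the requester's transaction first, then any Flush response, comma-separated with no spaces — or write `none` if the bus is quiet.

step 1: P0: load  L6  ⟶  EI  (L6)  txn=BusRd  M[L6]=50
step 2: P0: store L5 := 99  ⟶  MI  (L5)  txn=BusRdX  M[L5]=40
step 3: P0: load  L6  ⟶  EI  (L6)  txn=∅  M[L6]=50
step 4: P1: load  L4  ⟶  IE  (L4)  txn=BusRd  M[L4]=40
step 5: P0: store L6 := 67  ⟶  MI  (L6)  txn=∅  M[L6]=50
step 6: P0: load  L3  ⟶  EI  (L3)  txn=BusRd  M[L3]=50
step 7: P0: load  L6  ⟶  MI  (L6)  txn=∅  M[L6]=50
step 8: P1: store L6 := 17  ⟶  IM  (L6)  txn=BusRdX+Flush  M[L6]=67
step 9: P1: load  L6  ⟶  IM  (L6)  txn=∅  M[L6]=67
step 10: P0: load  L2  ⟶  EI  (L2)  txn=BusRd  M[L2]=70

bus = none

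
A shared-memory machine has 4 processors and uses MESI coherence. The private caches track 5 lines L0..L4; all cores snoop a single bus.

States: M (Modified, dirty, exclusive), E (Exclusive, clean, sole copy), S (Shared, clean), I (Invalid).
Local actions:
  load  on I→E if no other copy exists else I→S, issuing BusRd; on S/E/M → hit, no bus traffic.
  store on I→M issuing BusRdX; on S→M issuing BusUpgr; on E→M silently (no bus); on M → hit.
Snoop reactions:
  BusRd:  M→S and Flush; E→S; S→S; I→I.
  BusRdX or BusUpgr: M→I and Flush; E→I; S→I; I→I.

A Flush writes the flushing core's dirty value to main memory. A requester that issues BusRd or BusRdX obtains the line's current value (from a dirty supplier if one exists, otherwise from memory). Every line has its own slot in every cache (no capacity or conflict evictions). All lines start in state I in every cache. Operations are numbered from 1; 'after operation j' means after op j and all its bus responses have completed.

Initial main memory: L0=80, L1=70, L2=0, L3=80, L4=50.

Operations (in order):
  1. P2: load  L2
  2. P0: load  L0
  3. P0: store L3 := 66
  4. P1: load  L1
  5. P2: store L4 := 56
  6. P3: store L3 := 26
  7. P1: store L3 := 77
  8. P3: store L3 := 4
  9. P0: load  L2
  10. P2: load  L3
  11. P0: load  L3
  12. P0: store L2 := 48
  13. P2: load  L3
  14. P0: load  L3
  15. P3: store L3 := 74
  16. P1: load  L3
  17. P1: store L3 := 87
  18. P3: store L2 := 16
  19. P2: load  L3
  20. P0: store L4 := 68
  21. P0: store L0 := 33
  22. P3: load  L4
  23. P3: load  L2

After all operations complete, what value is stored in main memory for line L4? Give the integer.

memory[L4] = 68

  op1 P2: load  L2 → I/I/E/I on L2; bus BusRd; mem=0
  op2 P0: load  L0 → E/I/I/I on L0; bus BusRd; mem=80
  op3 P0: store L3 := 66 → M/I/I/I on L3; bus BusRdX; mem=80
  op4 P1: load  L1 → I/E/I/I on L1; bus BusRd; mem=70
  op5 P2: store L4 := 56 → I/I/M/I on L4; bus BusRdX; mem=50
  op6 P3: store L3 := 26 → I/I/I/M on L3; bus BusRdX Flush; mem=66
  op7 P1: store L3 := 77 → I/M/I/I on L3; bus BusRdX Flush; mem=26
  op8 P3: store L3 := 4 → I/I/I/M on L3; bus BusRdX Flush; mem=77
  op9 P0: load  L2 → S/I/S/I on L2; bus BusRd; mem=0
  op10 P2: load  L3 → I/I/S/S on L3; bus BusRd Flush; mem=4
  op11 P0: load  L3 → S/I/S/S on L3; bus BusRd; mem=4
  op12 P0: store L2 := 48 → M/I/I/I on L2; bus BusUpgr; mem=0
  op13 P2: load  L3 → S/I/S/S on L3; bus (none); mem=4
  op14 P0: load  L3 → S/I/S/S on L3; bus (none); mem=4
  op15 P3: store L3 := 74 → I/I/I/M on L3; bus BusUpgr; mem=4
  op16 P1: load  L3 → I/S/I/S on L3; bus BusRd Flush; mem=74
  op17 P1: store L3 := 87 → I/M/I/I on L3; bus BusUpgr; mem=74
  op18 P3: store L2 := 16 → I/I/I/M on L2; bus BusRdX Flush; mem=48
  op19 P2: load  L3 → I/S/S/I on L3; bus BusRd Flush; mem=87
  op20 P0: store L4 := 68 → M/I/I/I on L4; bus BusRdX Flush; mem=56
  op21 P0: store L0 := 33 → M/I/I/I on L0; bus (none); mem=80
  op22 P3: load  L4 → S/I/I/S on L4; bus BusRd Flush; mem=68
  op23 P3: load  L2 → I/I/I/M on L2; bus (none); mem=48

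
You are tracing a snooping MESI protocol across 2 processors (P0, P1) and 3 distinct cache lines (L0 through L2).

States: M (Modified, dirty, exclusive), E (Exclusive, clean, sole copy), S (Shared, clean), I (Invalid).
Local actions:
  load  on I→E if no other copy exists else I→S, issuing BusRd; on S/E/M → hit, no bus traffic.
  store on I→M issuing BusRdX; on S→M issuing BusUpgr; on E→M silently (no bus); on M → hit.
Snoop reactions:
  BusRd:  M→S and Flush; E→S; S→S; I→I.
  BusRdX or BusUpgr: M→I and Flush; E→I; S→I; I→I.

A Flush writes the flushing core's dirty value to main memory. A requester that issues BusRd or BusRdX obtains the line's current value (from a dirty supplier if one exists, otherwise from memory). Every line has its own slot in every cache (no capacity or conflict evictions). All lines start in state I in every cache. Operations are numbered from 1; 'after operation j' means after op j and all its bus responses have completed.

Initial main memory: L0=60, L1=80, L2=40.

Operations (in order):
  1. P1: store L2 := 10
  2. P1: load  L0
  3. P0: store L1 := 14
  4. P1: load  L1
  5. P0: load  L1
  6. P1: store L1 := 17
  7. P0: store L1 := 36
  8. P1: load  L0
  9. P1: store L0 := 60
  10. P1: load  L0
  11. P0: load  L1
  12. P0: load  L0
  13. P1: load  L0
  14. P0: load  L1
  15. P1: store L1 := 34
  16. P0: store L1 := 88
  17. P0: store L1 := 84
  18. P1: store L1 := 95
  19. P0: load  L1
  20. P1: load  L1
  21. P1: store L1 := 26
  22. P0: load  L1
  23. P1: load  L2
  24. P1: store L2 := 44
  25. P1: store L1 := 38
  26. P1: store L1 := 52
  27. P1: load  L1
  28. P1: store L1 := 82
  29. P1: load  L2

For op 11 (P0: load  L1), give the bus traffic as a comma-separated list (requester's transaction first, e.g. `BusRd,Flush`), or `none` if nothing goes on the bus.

  op1 P1: store L2 := 10 → I/M on L2; bus BusRdX; mem=40
  op2 P1: load  L0 → I/E on L0; bus BusRd; mem=60
  op3 P0: store L1 := 14 → M/I on L1; bus BusRdX; mem=80
  op4 P1: load  L1 → S/S on L1; bus BusRd Flush; mem=14
  op5 P0: load  L1 → S/S on L1; bus (none); mem=14
  op6 P1: store L1 := 17 → I/M on L1; bus BusUpgr; mem=14
  op7 P0: store L1 := 36 → M/I on L1; bus BusRdX Flush; mem=17
  op8 P1: load  L0 → I/E on L0; bus (none); mem=60
  op9 P1: store L0 := 60 → I/M on L0; bus (none); mem=60
  op10 P1: load  L0 → I/M on L0; bus (none); mem=60
  op11 P0: load  L1 → M/I on L1; bus (none); mem=17
  op12 P0: load  L0 → S/S on L0; bus BusRd Flush; mem=60
  op13 P1: load  L0 → S/S on L0; bus (none); mem=60
  op14 P0: load  L1 → M/I on L1; bus (none); mem=17
  op15 P1: store L1 := 34 → I/M on L1; bus BusRdX Flush; mem=36
  op16 P0: store L1 := 88 → M/I on L1; bus BusRdX Flush; mem=34
  op17 P0: store L1 := 84 → M/I on L1; bus (none); mem=34
  op18 P1: store L1 := 95 → I/M on L1; bus BusRdX Flush; mem=84
  op19 P0: load  L1 → S/S on L1; bus BusRd Flush; mem=95
  op20 P1: load  L1 → S/S on L1; bus (none); mem=95
  op21 P1: store L1 := 26 → I/M on L1; bus BusUpgr; mem=95
  op22 P0: load  L1 → S/S on L1; bus BusRd Flush; mem=26
  op23 P1: load  L2 → I/M on L2; bus (none); mem=40
  op24 P1: store L2 := 44 → I/M on L2; bus (none); mem=40
  op25 P1: store L1 := 38 → I/M on L1; bus BusUpgr; mem=26
  op26 P1: store L1 := 52 → I/M on L1; bus (none); mem=26
  op27 P1: load  L1 → I/M on L1; bus (none); mem=26
  op28 P1: store L1 := 82 → I/M on L1; bus (none); mem=26
  op29 P1: load  L2 → I/M on L2; bus (none); mem=40

bus = none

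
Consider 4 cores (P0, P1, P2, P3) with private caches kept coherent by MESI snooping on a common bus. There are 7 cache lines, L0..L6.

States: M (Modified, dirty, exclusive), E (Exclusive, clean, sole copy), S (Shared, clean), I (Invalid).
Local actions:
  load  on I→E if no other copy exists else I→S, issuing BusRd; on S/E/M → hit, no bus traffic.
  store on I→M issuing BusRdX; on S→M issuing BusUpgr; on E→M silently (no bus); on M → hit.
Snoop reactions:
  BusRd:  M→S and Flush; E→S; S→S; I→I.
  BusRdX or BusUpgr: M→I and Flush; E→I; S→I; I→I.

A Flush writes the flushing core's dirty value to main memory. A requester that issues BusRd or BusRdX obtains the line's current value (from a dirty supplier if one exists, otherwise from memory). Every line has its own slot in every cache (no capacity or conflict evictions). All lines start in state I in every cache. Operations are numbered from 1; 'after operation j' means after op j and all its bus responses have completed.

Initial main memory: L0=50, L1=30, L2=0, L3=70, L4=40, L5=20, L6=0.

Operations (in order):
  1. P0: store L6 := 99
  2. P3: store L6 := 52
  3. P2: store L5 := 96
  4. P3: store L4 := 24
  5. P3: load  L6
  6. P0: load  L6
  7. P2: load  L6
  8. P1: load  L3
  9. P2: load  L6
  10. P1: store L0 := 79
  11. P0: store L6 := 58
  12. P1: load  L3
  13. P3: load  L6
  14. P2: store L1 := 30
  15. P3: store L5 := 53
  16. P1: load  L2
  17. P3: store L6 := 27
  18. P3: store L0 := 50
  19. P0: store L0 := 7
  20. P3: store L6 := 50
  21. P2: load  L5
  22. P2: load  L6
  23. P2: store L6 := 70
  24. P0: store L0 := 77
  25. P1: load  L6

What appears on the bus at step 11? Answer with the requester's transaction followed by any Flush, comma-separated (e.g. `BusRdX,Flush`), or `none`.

bus = BusUpgr

  op1 P0: store L6 := 99 → M/I/I/I on L6; bus BusRdX; mem=0
  op2 P3: store L6 := 52 → I/I/I/M on L6; bus BusRdX Flush; mem=99
  op3 P2: store L5 := 96 → I/I/M/I on L5; bus BusRdX; mem=20
  op4 P3: store L4 := 24 → I/I/I/M on L4; bus BusRdX; mem=40
  op5 P3: load  L6 → I/I/I/M on L6; bus (none); mem=99
  op6 P0: load  L6 → S/I/I/S on L6; bus BusRd Flush; mem=52
  op7 P2: load  L6 → S/I/S/S on L6; bus BusRd; mem=52
  op8 P1: load  L3 → I/E/I/I on L3; bus BusRd; mem=70
  op9 P2: load  L6 → S/I/S/S on L6; bus (none); mem=52
  op10 P1: store L0 := 79 → I/M/I/I on L0; bus BusRdX; mem=50
  op11 P0: store L6 := 58 → M/I/I/I on L6; bus BusUpgr; mem=52
  op12 P1: load  L3 → I/E/I/I on L3; bus (none); mem=70
  op13 P3: load  L6 → S/I/I/S on L6; bus BusRd Flush; mem=58
  op14 P2: store L1 := 30 → I/I/M/I on L1; bus BusRdX; mem=30
  op15 P3: store L5 := 53 → I/I/I/M on L5; bus BusRdX Flush; mem=96
  op16 P1: load  L2 → I/E/I/I on L2; bus BusRd; mem=0
  op17 P3: store L6 := 27 → I/I/I/M on L6; bus BusUpgr; mem=58
  op18 P3: store L0 := 50 → I/I/I/M on L0; bus BusRdX Flush; mem=79
  op19 P0: store L0 := 7 → M/I/I/I on L0; bus BusRdX Flush; mem=50
  op20 P3: store L6 := 50 → I/I/I/M on L6; bus (none); mem=58
  op21 P2: load  L5 → I/I/S/S on L5; bus BusRd Flush; mem=53
  op22 P2: load  L6 → I/I/S/S on L6; bus BusRd Flush; mem=50
  op23 P2: store L6 := 70 → I/I/M/I on L6; bus BusUpgr; mem=50
  op24 P0: store L0 := 77 → M/I/I/I on L0; bus (none); mem=50
  op25 P1: load  L6 → I/S/S/I on L6; bus BusRd Flush; mem=70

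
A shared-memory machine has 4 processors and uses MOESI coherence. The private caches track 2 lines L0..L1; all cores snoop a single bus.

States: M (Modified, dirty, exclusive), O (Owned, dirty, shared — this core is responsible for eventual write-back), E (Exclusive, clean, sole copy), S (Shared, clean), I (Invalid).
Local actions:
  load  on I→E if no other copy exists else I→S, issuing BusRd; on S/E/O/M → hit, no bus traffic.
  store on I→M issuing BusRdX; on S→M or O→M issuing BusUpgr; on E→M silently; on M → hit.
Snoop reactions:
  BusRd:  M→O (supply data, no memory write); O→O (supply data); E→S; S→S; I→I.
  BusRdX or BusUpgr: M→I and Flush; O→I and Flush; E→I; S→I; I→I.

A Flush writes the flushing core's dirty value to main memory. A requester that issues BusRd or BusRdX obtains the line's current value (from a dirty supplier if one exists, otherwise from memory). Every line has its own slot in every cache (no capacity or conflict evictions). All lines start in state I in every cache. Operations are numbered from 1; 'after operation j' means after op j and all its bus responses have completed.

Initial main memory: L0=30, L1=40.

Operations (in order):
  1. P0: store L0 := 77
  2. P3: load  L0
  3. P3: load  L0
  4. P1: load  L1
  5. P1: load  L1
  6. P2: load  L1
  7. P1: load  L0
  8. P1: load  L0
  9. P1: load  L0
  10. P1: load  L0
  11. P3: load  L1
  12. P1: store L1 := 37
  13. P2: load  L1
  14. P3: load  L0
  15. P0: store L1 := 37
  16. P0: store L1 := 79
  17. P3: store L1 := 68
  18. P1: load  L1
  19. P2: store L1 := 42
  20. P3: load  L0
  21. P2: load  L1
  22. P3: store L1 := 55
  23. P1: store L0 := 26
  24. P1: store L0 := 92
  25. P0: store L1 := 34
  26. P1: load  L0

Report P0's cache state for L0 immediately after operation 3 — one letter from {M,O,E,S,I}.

  op1 P0: store L0 := 77 → M/I/I/I on L0; bus BusRdX; mem=30
  op2 P3: load  L0 → O/I/I/S on L0; bus BusRd; mem=30
  op3 P3: load  L0 → O/I/I/S on L0; bus (none); mem=30
  op4 P1: load  L1 → I/E/I/I on L1; bus BusRd; mem=40
  op5 P1: load  L1 → I/E/I/I on L1; bus (none); mem=40
  op6 P2: load  L1 → I/S/S/I on L1; bus BusRd; mem=40
  op7 P1: load  L0 → O/S/I/S on L0; bus BusRd; mem=30
  op8 P1: load  L0 → O/S/I/S on L0; bus (none); mem=30
  op9 P1: load  L0 → O/S/I/S on L0; bus (none); mem=30
  op10 P1: load  L0 → O/S/I/S on L0; bus (none); mem=30
  op11 P3: load  L1 → I/S/S/S on L1; bus BusRd; mem=40
  op12 P1: store L1 := 37 → I/M/I/I on L1; bus BusUpgr; mem=40
  op13 P2: load  L1 → I/O/S/I on L1; bus BusRd; mem=40
  op14 P3: load  L0 → O/S/I/S on L0; bus (none); mem=30
  op15 P0: store L1 := 37 → M/I/I/I on L1; bus BusRdX Flush; mem=37
  op16 P0: store L1 := 79 → M/I/I/I on L1; bus (none); mem=37
  op17 P3: store L1 := 68 → I/I/I/M on L1; bus BusRdX Flush; mem=79
  op18 P1: load  L1 → I/S/I/O on L1; bus BusRd; mem=79
  op19 P2: store L1 := 42 → I/I/M/I on L1; bus BusRdX Flush; mem=68
  op20 P3: load  L0 → O/S/I/S on L0; bus (none); mem=30
  op21 P2: load  L1 → I/I/M/I on L1; bus (none); mem=68
  op22 P3: store L1 := 55 → I/I/I/M on L1; bus BusRdX Flush; mem=42
  op23 P1: store L0 := 26 → I/M/I/I on L0; bus BusUpgr Flush; mem=77
  op24 P1: store L0 := 92 → I/M/I/I on L0; bus (none); mem=77
  op25 P0: store L1 := 34 → M/I/I/I on L1; bus BusRdX Flush; mem=55
  op26 P1: load  L0 → I/M/I/I on L0; bus (none); mem=77

state = O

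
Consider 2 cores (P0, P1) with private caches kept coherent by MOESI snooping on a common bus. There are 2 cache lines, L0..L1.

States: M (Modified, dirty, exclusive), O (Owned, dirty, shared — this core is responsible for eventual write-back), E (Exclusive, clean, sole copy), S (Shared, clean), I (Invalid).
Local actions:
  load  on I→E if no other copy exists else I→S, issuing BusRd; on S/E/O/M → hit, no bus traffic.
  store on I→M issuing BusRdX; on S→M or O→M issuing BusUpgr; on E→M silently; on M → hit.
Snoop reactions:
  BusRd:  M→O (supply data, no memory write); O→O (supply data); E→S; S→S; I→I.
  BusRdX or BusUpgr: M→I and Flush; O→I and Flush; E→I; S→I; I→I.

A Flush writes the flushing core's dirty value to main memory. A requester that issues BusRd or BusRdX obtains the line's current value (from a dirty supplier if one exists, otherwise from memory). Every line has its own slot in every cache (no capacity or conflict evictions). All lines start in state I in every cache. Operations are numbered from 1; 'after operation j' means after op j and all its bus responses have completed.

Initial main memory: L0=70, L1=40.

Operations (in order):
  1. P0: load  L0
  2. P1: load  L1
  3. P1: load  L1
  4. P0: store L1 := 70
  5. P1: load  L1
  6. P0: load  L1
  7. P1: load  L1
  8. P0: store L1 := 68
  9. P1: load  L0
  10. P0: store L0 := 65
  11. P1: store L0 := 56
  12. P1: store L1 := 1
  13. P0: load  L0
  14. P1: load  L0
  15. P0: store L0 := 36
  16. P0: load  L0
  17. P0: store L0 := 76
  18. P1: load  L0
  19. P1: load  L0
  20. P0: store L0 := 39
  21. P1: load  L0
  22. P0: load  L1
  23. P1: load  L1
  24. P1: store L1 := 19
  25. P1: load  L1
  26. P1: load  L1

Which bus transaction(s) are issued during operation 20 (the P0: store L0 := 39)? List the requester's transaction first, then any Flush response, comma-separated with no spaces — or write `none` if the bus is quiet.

  op1 P0: load  L0 → E/I on L0; bus BusRd; mem=70
  op2 P1: load  L1 → I/E on L1; bus BusRd; mem=40
  op3 P1: load  L1 → I/E on L1; bus (none); mem=40
  op4 P0: store L1 := 70 → M/I on L1; bus BusRdX; mem=40
  op5 P1: load  L1 → O/S on L1; bus BusRd; mem=40
  op6 P0: load  L1 → O/S on L1; bus (none); mem=40
  op7 P1: load  L1 → O/S on L1; bus (none); mem=40
  op8 P0: store L1 := 68 → M/I on L1; bus BusUpgr; mem=40
  op9 P1: load  L0 → S/S on L0; bus BusRd; mem=70
  op10 P0: store L0 := 65 → M/I on L0; bus BusUpgr; mem=70
  op11 P1: store L0 := 56 → I/M on L0; bus BusRdX Flush; mem=65
  op12 P1: store L1 := 1 → I/M on L1; bus BusRdX Flush; mem=68
  op13 P0: load  L0 → S/O on L0; bus BusRd; mem=65
  op14 P1: load  L0 → S/O on L0; bus (none); mem=65
  op15 P0: store L0 := 36 → M/I on L0; bus BusUpgr Flush; mem=56
  op16 P0: load  L0 → M/I on L0; bus (none); mem=56
  op17 P0: store L0 := 76 → M/I on L0; bus (none); mem=56
  op18 P1: load  L0 → O/S on L0; bus BusRd; mem=56
  op19 P1: load  L0 → O/S on L0; bus (none); mem=56
  op20 P0: store L0 := 39 → M/I on L0; bus BusUpgr; mem=56
  op21 P1: load  L0 → O/S on L0; bus BusRd; mem=56
  op22 P0: load  L1 → S/O on L1; bus BusRd; mem=68
  op23 P1: load  L1 → S/O on L1; bus (none); mem=68
  op24 P1: store L1 := 19 → I/M on L1; bus BusUpgr; mem=68
  op25 P1: load  L1 → I/M on L1; bus (none); mem=68
  op26 P1: load  L1 → I/M on L1; bus (none); mem=68

bus = BusUpgr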